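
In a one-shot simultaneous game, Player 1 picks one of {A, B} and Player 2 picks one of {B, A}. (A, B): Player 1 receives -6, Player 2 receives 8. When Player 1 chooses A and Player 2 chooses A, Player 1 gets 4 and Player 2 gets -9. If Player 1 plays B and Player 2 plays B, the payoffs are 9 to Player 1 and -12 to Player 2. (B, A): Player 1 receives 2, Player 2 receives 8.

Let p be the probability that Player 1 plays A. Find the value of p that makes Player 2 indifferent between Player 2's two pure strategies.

p = 20/37

Player 1's mix must leave Player 2 indifferent between B and A.
  Player 2's payoff from B: p·8 + (1−p)·(-12) = 20p - 12
  Player 2's payoff from A: p·(-9) + (1−p)·8 = -17p + 8
  20p - 12 = -17p + 8  ⇒  37p = 20  ⇒  p = 20/37.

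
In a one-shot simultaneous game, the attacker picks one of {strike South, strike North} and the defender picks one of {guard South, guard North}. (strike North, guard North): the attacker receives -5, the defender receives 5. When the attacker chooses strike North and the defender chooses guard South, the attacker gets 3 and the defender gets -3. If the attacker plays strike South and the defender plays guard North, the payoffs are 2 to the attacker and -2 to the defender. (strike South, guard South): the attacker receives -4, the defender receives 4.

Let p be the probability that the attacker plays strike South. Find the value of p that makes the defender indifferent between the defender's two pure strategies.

In a mixed equilibrium the defender is indifferent between guard South and guard North; this condition fixes p.
  the defender's payoff to guard South: p·4 + (1−p)·(-3) = 7p - 3
  the defender's payoff to guard North: p·(-2) + (1−p)·5 = -7p + 5
  7p - 3 = -7p + 5  ⇒  14p = 8  ⇒  p = 4/7.

p = 4/7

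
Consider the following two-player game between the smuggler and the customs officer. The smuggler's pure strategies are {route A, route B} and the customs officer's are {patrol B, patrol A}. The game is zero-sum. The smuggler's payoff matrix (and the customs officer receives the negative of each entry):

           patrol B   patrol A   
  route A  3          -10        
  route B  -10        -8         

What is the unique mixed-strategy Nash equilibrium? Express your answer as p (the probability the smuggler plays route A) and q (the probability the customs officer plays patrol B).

For the customs officer to be willing to mix, the customs officer must be indifferent between patrol B and patrol A, which pins down the smuggler's mix.
  the customs officer's expected payoff from patrol B: p·(-3) + (1−p)·10 = -13p + 10
  the customs officer's expected payoff from patrol A: p·10 + (1−p)·8 = 2p + 8
  -13p + 10 = 2p + 8  ⇒  -15p = -2  ⇒  p = 2/15.
For the smuggler to be willing to mix, the smuggler must be indifferent between route A and route B, which pins down the customs officer's mix.
  the smuggler's expected payoff from route A: q·3 + (1−q)·(-10) = 13q - 10
  the smuggler's expected payoff from route B: q·(-10) + (1−q)·(-8) = -2q - 8
  13q - 10 = -2q - 8  ⇒  15q = 2  ⇒  q = 2/15.

p = 2/15, q = 2/15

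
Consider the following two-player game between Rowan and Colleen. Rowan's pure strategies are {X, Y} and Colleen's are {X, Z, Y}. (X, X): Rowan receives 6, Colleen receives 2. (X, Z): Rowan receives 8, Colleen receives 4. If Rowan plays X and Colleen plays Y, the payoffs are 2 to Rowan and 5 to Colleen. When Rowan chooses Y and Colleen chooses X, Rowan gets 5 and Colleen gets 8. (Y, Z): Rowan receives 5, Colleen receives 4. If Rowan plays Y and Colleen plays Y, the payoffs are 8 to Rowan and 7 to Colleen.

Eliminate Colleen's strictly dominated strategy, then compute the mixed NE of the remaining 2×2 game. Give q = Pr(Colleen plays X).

q = 6/7

Colleen's strategy Z is strictly dominated by Y: 5 > 4 and 7 > 4. Eliminate Z.
Set Rowan's expected payoff from X equal to that from Y:
  Rowan's payoff to X: q·6 + (1−q)·2 = 4q + 2
  Rowan's payoff to Y: q·5 + (1−q)·8 = -3q + 8
  4q + 2 = -3q + 8  ⇒  7q = 6  ⇒  q = 6/7.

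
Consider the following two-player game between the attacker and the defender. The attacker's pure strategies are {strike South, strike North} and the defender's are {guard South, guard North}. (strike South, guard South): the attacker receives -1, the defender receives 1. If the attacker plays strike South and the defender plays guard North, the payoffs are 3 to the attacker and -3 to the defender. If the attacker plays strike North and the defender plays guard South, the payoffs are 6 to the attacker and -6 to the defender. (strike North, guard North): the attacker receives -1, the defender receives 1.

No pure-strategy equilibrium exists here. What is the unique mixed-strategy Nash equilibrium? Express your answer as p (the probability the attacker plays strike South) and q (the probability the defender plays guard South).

Set the defender's expected payoff from guard South equal to that from guard North:
  the defender's payoff from guard South: p·1 + (1−p)·(-6) = 7p - 6
  the defender's payoff from guard North: p·(-3) + (1−p)·1 = -4p + 1
  7p - 6 = -4p + 1  ⇒  11p = 7  ⇒  p = 7/11.
The attacker's indifference between strike South and strike North determines the defender's mixing probability q:
  the attacker's payoff from strike South: q·(-1) + (1−q)·3 = -4q + 3
  the attacker's payoff from strike North: q·6 + (1−q)·(-1) = 7q - 1
  -4q + 3 = 7q - 1  ⇒  -11q = -4  ⇒  q = 4/11.

p = 7/11, q = 4/11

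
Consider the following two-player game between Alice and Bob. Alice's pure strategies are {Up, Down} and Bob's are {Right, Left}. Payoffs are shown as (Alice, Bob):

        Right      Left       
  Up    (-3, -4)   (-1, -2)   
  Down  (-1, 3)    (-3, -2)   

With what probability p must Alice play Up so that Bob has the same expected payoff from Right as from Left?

p = 5/7

Bob's indifference between Right and Left determines Alice's mixing probability p:
  Bob's payoff from Right: p·(-4) + (1−p)·3 = -7p + 3
  Bob's payoff from Left: p·(-2) + (1−p)·(-2) = -2
  -7p + 3 = -2  ⇒  -7p = -5  ⇒  p = 5/7.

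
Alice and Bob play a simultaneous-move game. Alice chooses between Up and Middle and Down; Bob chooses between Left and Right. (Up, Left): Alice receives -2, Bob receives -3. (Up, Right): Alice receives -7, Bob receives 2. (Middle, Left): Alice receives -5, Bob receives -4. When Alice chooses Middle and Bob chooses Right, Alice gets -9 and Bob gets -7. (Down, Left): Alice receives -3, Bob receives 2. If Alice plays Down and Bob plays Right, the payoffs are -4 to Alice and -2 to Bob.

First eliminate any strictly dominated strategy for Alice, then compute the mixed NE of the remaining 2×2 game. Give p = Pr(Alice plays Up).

Alice's strategy Middle is strictly dominated by Up: -2 > -5 and -7 > -9. Eliminate Middle.
Set Bob's expected payoff from Left equal to that from Right:
  Bob's payoff from Left: p·(-3) + (1−p)·2 = -5p + 2
  Bob's payoff from Right: p·2 + (1−p)·(-2) = 4p - 2
  -5p + 2 = 4p - 2  ⇒  -9p = -4  ⇒  p = 4/9.

p = 4/9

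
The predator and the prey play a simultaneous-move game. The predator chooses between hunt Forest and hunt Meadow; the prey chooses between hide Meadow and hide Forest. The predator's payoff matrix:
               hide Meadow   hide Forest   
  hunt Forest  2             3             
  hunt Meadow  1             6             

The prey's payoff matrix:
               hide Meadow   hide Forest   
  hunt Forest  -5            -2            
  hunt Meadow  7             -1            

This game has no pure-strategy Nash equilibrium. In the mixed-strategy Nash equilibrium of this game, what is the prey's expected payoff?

-19/11

The prey's indifference between hide Meadow and hide Forest determines the predator's mixing probability p:
  the prey's payoff from hide Meadow: p·(-5) + (1−p)·7 = -12p + 7
  the prey's payoff from hide Forest: p·(-2) + (1−p)·(-1) = -p - 1
  -12p + 7 = -p - 1  ⇒  -11p = -8  ⇒  p = 8/11.
At equilibrium the prey is indifferent across columns, so the prey's payoff equals the payoff from hide Meadow: (8/11)·(-5) + (3/11)·7 = -19/11.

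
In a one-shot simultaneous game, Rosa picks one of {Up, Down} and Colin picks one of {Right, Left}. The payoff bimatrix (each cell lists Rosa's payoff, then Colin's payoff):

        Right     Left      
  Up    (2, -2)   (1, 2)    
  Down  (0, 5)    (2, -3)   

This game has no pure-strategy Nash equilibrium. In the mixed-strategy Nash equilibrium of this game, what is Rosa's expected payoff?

4/3

Rosa's indifference between Up and Down determines Colin's mixing probability q:
  Rosa's payoff from Up: q·2 + (1−q)·1 = q + 1
  Rosa's payoff from Down: q·0 + (1−q)·2 = -2q + 2
  q + 1 = -2q + 2  ⇒  3q = 1  ⇒  q = 1/3.
At equilibrium Rosa is indifferent across rows, so Rosa's payoff equals the payoff from Up: (1/3)·2 + (2/3)·1 = 4/3.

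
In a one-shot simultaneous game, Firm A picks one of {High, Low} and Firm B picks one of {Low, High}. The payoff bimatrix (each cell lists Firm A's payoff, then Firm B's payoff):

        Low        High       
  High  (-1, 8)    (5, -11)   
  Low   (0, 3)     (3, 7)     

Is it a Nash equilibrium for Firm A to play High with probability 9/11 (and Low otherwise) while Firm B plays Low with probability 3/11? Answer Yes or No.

Given Firm A's mix p = 9/11, Firm B's payoff from Low is 78/11 but from High is -85/11. Firm B strictly prefers Low, so Firm B would not mix.
So the proposed profile is not a Nash equilibrium.

No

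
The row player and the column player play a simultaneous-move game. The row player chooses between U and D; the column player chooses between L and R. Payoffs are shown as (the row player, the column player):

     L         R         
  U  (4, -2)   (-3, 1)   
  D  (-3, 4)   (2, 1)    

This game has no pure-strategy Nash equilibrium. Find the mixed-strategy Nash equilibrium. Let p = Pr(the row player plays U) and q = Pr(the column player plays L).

p = 1/2, q = 5/12

Set the column player's expected payoff from L equal to that from R:
  the column player's expected payoff from L: p·(-2) + (1−p)·4 = -6p + 4
  the column player's expected payoff from R: p·1 + (1−p)·1 = 1
  -6p + 4 = 1  ⇒  -6p = -3  ⇒  p = 1/2.
In a mixed equilibrium the row player is indifferent between U and D; this condition fixes q.
  the row player's expected payoff from U: q·4 + (1−q)·(-3) = 7q - 3
  the row player's expected payoff from D: q·(-3) + (1−q)·2 = -5q + 2
  7q - 3 = -5q + 2  ⇒  12q = 5  ⇒  q = 5/12.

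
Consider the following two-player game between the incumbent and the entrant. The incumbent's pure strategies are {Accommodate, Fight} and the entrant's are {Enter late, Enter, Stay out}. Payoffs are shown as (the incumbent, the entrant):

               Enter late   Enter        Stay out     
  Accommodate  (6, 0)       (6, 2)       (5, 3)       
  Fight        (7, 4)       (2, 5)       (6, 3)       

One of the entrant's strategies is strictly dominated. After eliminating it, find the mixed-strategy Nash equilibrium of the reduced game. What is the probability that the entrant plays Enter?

The entrant's strategy Enter late is strictly dominated by Enter: 2 > 0 and 5 > 4. Eliminate Enter late.
Set the incumbent's expected payoff from Accommodate equal to that from Fight:
  the incumbent's payoff to Accommodate: q·6 + (1−q)·5 = q + 5
  the incumbent's payoff to Fight: q·2 + (1−q)·6 = -4q + 6
  q + 5 = -4q + 6  ⇒  5q = 1  ⇒  q = 1/5.

q = 1/5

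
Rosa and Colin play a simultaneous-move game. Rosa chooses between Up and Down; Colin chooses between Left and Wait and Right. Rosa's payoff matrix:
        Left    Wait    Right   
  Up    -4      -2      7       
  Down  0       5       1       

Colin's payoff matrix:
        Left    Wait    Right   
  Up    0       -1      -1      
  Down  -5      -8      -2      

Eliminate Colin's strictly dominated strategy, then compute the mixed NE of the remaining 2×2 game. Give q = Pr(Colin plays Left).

q = 3/5

Colin's strategy Wait is strictly dominated by Left: 0 > -1 and -5 > -8. Eliminate Wait.
In a mixed equilibrium Rosa is indifferent between Up and Down; this condition fixes q.
  Rosa's payoff to Up: q·(-4) + (1−q)·7 = -11q + 7
  Rosa's payoff to Down: q·0 + (1−q)·1 = -q + 1
  -11q + 7 = -q + 1  ⇒  -10q = -6  ⇒  q = 3/5.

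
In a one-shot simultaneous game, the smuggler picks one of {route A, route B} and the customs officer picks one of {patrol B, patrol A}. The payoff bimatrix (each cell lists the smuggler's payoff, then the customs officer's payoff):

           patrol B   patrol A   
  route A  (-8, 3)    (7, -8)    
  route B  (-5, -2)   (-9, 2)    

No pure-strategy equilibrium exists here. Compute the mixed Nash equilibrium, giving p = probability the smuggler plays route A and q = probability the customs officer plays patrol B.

p = 4/15, q = 16/19

Set the customs officer's expected payoff from patrol B equal to that from patrol A:
  the customs officer's expected payoff from patrol B: p·3 + (1−p)·(-2) = 5p - 2
  the customs officer's expected payoff from patrol A: p·(-8) + (1−p)·2 = -10p + 2
  5p - 2 = -10p + 2  ⇒  15p = 4  ⇒  p = 4/15.
For the smuggler to be willing to mix, the smuggler must be indifferent between route A and route B, which pins down the customs officer's mix.
  the smuggler's payoff from route A: q·(-8) + (1−q)·7 = -15q + 7
  the smuggler's payoff from route B: q·(-5) + (1−q)·(-9) = 4q - 9
  -15q + 7 = 4q - 9  ⇒  -19q = -16  ⇒  q = 16/19.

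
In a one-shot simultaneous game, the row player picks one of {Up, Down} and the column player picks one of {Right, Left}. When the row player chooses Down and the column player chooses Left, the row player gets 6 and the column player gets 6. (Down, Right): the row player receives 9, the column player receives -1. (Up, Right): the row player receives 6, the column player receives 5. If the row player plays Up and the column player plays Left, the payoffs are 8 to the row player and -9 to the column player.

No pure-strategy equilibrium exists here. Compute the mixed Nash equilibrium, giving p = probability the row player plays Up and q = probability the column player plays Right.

p = 1/3, q = 2/5

The column player's indifference between Right and Left determines the row player's mixing probability p:
  the column player's payoff to Right: p·5 + (1−p)·(-1) = 6p - 1
  the column player's payoff to Left: p·(-9) + (1−p)·6 = -15p + 6
  6p - 1 = -15p + 6  ⇒  21p = 7  ⇒  p = 1/3.
Set the row player's expected payoff from Up equal to that from Down:
  the row player's expected payoff from Up: q·6 + (1−q)·8 = -2q + 8
  the row player's expected payoff from Down: q·9 + (1−q)·6 = 3q + 6
  -2q + 8 = 3q + 6  ⇒  -5q = -2  ⇒  q = 2/5.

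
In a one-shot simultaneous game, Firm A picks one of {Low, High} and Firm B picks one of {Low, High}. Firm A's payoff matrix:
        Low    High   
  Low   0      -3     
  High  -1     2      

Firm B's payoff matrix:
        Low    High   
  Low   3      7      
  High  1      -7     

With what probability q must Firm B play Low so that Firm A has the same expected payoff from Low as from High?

Set Firm A's expected payoff from Low equal to that from High:
  Firm A's expected payoff from Low: q·0 + (1−q)·(-3) = 3q - 3
  Firm A's expected payoff from High: q·(-1) + (1−q)·2 = -3q + 2
  3q - 3 = -3q + 2  ⇒  6q = 5  ⇒  q = 5/6.

q = 5/6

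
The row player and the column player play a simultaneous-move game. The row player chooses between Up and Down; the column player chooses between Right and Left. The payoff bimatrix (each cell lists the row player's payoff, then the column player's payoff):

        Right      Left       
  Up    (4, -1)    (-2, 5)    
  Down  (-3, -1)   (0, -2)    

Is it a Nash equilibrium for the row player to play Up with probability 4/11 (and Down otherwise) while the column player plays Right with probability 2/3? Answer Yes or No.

Given the row player's mix p = 4/11, the column player's payoff from Right is -1 but from Left is 6/11. The column player strictly prefers Left, so the column player would not mix.
So the proposed profile is not a Nash equilibrium.

No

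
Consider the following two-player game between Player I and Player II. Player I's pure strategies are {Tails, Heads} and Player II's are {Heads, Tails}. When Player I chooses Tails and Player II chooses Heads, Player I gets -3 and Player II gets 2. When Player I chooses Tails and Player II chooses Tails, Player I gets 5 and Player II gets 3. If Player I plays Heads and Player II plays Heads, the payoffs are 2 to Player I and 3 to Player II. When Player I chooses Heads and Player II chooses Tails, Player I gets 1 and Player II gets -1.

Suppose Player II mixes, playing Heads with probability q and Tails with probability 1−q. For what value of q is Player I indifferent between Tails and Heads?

q = 4/9

In a mixed equilibrium Player I is indifferent between Tails and Heads; this condition fixes q.
  Player I's payoff from Tails: q·(-3) + (1−q)·5 = -8q + 5
  Player I's payoff from Heads: q·2 + (1−q)·1 = q + 1
  -8q + 5 = q + 1  ⇒  -9q = -4  ⇒  q = 4/9.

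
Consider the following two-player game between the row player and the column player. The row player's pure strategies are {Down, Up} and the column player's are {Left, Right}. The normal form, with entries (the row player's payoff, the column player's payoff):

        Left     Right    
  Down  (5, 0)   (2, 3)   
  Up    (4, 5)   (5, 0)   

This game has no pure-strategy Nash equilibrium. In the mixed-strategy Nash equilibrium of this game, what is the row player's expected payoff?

In a mixed equilibrium the row player is indifferent between Down and Up; this condition fixes q.
  the row player's payoff from Down: q·5 + (1−q)·2 = 3q + 2
  the row player's payoff from Up: q·4 + (1−q)·5 = -q + 5
  3q + 2 = -q + 5  ⇒  4q = 3  ⇒  q = 3/4.
At equilibrium the row player is indifferent across rows, so the row player's payoff equals the payoff from Down: (3/4)·5 + (1/4)·2 = 17/4.

17/4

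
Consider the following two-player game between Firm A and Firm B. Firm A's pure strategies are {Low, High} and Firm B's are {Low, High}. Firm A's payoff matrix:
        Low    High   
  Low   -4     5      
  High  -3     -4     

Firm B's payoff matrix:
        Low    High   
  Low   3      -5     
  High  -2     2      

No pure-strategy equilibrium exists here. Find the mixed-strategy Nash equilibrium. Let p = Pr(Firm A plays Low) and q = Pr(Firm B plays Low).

For Firm B to be willing to mix, Firm B must be indifferent between Low and High, which pins down Firm A's mix.
  Firm B's expected payoff from Low: p·3 + (1−p)·(-2) = 5p - 2
  Firm B's expected payoff from High: p·(-5) + (1−p)·2 = -7p + 2
  5p - 2 = -7p + 2  ⇒  12p = 4  ⇒  p = 1/3.
Firm A's indifference between Low and High determines Firm B's mixing probability q:
  Firm A's payoff from Low: q·(-4) + (1−q)·5 = -9q + 5
  Firm A's payoff from High: q·(-3) + (1−q)·(-4) = q - 4
  -9q + 5 = q - 4  ⇒  -10q = -9  ⇒  q = 9/10.

p = 1/3, q = 9/10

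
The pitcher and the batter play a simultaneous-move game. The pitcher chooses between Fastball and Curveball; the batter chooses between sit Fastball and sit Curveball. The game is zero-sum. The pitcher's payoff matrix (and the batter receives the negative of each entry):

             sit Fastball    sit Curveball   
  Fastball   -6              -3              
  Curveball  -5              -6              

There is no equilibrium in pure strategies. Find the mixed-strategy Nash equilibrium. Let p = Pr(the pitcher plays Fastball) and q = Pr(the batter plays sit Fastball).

p = 1/4, q = 3/4

The batter's indifference between sit Fastball and sit Curveball determines the pitcher's mixing probability p:
  the batter's payoff from sit Fastball: p·6 + (1−p)·5 = p + 5
  the batter's payoff from sit Curveball: p·3 + (1−p)·6 = -3p + 6
  p + 5 = -3p + 6  ⇒  4p = 1  ⇒  p = 1/4.
The pitcher's indifference between Fastball and Curveball determines the batter's mixing probability q:
  the pitcher's payoff to Fastball: q·(-6) + (1−q)·(-3) = -3q - 3
  the pitcher's payoff to Curveball: q·(-5) + (1−q)·(-6) = q - 6
  -3q - 3 = q - 6  ⇒  -4q = -3  ⇒  q = 3/4.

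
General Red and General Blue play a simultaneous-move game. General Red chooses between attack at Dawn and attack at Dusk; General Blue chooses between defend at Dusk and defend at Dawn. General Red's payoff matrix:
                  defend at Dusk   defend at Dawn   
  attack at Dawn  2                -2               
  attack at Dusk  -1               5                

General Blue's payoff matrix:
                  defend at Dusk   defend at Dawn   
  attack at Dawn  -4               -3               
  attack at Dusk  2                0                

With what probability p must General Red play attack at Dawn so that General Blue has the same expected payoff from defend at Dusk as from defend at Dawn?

Set General Blue's expected payoff from defend at Dusk equal to that from defend at Dawn:
  General Blue's payoff to defend at Dusk: p·(-4) + (1−p)·2 = -6p + 2
  General Blue's payoff to defend at Dawn: p·(-3) + (1−p)·0 = -3p
  -6p + 2 = -3p  ⇒  -3p = -2  ⇒  p = 2/3.

p = 2/3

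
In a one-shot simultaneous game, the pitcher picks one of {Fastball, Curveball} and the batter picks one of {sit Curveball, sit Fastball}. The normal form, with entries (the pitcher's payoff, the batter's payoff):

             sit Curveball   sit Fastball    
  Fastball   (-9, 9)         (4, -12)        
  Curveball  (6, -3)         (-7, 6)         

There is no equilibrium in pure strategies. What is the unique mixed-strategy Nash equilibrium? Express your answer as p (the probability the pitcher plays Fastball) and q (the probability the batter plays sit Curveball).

In a mixed equilibrium the batter is indifferent between sit Curveball and sit Fastball; this condition fixes p.
  the batter's payoff to sit Curveball: p·9 + (1−p)·(-3) = 12p - 3
  the batter's payoff to sit Fastball: p·(-12) + (1−p)·6 = -18p + 6
  12p - 3 = -18p + 6  ⇒  30p = 9  ⇒  p = 3/10.
Set the pitcher's expected payoff from Fastball equal to that from Curveball:
  the pitcher's expected payoff from Fastball: q·(-9) + (1−q)·4 = -13q + 4
  the pitcher's expected payoff from Curveball: q·6 + (1−q)·(-7) = 13q - 7
  -13q + 4 = 13q - 7  ⇒  -26q = -11  ⇒  q = 11/26.

p = 3/10, q = 11/26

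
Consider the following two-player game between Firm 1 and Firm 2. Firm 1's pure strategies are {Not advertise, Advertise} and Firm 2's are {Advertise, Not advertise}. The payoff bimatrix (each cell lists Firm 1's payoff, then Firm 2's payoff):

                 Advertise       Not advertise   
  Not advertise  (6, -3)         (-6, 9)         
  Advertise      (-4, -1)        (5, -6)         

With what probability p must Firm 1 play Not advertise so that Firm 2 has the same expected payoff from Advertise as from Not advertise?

p = 5/17

Firm 1's mix must leave Firm 2 indifferent between Advertise and Not advertise.
  Firm 2's payoff from Advertise: p·(-3) + (1−p)·(-1) = -2p - 1
  Firm 2's payoff from Not advertise: p·9 + (1−p)·(-6) = 15p - 6
  -2p - 1 = 15p - 6  ⇒  -17p = -5  ⇒  p = 5/17.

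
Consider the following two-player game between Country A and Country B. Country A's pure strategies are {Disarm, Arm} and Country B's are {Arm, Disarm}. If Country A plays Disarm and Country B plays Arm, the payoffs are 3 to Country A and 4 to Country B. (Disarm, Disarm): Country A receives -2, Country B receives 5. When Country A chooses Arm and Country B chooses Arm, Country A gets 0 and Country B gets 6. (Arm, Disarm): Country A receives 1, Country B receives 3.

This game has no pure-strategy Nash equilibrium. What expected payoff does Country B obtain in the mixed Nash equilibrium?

Country B's indifference between Arm and Disarm determines Country A's mixing probability p:
  Country B's payoff to Arm: p·4 + (1−p)·6 = -2p + 6
  Country B's payoff to Disarm: p·5 + (1−p)·3 = 2p + 3
  -2p + 6 = 2p + 3  ⇒  -4p = -3  ⇒  p = 3/4.
At equilibrium Country B is indifferent across columns, so Country B's payoff equals the payoff from Arm: (3/4)·4 + (1/4)·6 = 9/2.

9/2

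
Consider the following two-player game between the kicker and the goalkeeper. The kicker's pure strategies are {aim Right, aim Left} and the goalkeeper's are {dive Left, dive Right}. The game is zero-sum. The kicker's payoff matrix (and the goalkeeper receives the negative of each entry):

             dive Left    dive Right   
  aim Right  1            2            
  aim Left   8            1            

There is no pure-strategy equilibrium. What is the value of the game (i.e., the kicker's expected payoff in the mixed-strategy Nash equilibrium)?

v = 15/8

The kicker's indifference between aim Right and aim Left determines the goalkeeper's mixing probability q:
  the kicker's payoff to aim Right: q·1 + (1−q)·2 = -q + 2
  the kicker's payoff to aim Left: q·8 + (1−q)·1 = 7q + 1
  -q + 2 = 7q + 1  ⇒  -8q = -1  ⇒  q = 1/8.
The value is the kicker's expected payoff against this mix (using aim Right): (1/8)·1 + (7/8)·2 = 15/8.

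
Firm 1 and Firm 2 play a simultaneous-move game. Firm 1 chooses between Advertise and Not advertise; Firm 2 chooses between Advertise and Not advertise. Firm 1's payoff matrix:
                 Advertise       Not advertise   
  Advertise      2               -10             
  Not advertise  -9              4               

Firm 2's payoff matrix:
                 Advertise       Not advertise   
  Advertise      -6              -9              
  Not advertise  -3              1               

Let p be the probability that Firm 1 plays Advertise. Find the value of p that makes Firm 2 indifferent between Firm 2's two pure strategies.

p = 4/7

Firm 2's indifference between Advertise and Not advertise determines Firm 1's mixing probability p:
  Firm 2's payoff to Advertise: p·(-6) + (1−p)·(-3) = -3p - 3
  Firm 2's payoff to Not advertise: p·(-9) + (1−p)·1 = -10p + 1
  -3p - 3 = -10p + 1  ⇒  7p = 4  ⇒  p = 4/7.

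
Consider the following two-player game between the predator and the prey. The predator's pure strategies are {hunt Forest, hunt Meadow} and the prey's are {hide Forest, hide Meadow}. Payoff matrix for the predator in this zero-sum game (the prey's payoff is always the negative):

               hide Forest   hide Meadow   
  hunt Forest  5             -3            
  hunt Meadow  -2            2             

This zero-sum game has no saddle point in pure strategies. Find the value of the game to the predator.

v = 1/3

The predator's indifference between hunt Forest and hunt Meadow determines the prey's mixing probability q:
  the predator's expected payoff from hunt Forest: q·5 + (1−q)·(-3) = 8q - 3
  the predator's expected payoff from hunt Meadow: q·(-2) + (1−q)·2 = -4q + 2
  8q - 3 = -4q + 2  ⇒  12q = 5  ⇒  q = 5/12.
The value is the predator's expected payoff against this mix (using hunt Forest): (5/12)·5 + (7/12)·(-3) = 1/3.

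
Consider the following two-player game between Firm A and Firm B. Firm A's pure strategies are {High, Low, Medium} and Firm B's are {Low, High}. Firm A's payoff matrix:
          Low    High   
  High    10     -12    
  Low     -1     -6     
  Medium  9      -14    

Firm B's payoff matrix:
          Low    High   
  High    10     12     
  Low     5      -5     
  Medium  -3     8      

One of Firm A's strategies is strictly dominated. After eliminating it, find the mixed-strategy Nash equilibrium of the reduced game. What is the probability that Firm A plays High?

p = 5/6

Firm A's strategy Medium is strictly dominated by High: 10 > 9 and -12 > -14. Eliminate Medium.
Firm A's mix must leave Firm B indifferent between Low and High.
  Firm B's expected payoff from Low: p·10 + (1−p)·5 = 5p + 5
  Firm B's expected payoff from High: p·12 + (1−p)·(-5) = 17p - 5
  5p + 5 = 17p - 5  ⇒  -12p = -10  ⇒  p = 5/6.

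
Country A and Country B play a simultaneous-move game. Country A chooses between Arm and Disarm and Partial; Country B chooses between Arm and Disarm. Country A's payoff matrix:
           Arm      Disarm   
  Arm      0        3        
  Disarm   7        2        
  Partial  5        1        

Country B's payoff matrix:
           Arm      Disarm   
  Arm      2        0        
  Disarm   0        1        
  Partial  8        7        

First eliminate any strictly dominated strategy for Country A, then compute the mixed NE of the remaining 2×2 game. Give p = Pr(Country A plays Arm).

Country A's strategy Partial is strictly dominated by Disarm: 7 > 5 and 2 > 1. Eliminate Partial.
Set Country B's expected payoff from Arm equal to that from Disarm:
  Country B's payoff from Arm: p·2 + (1−p)·0 = 2p
  Country B's payoff from Disarm: p·0 + (1−p)·1 = -p + 1
  2p = -p + 1  ⇒  3p = 1  ⇒  p = 1/3.

p = 1/3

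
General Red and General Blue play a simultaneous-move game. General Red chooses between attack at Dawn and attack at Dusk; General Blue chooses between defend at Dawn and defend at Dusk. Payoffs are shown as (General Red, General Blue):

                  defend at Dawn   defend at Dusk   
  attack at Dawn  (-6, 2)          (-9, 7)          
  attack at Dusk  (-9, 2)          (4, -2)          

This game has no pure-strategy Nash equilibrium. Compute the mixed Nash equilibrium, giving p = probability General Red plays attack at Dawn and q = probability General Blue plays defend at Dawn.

In a mixed equilibrium General Blue is indifferent between defend at Dawn and defend at Dusk; this condition fixes p.
  General Blue's payoff from defend at Dawn: p·2 + (1−p)·2 = 2
  General Blue's payoff from defend at Dusk: p·7 + (1−p)·(-2) = 9p - 2
  2 = 9p - 2  ⇒  -9p = -4  ⇒  p = 4/9.
General Blue's mix must leave General Red indifferent between attack at Dawn and attack at Dusk.
  General Red's payoff from attack at Dawn: q·(-6) + (1−q)·(-9) = 3q - 9
  General Red's payoff from attack at Dusk: q·(-9) + (1−q)·4 = -13q + 4
  3q - 9 = -13q + 4  ⇒  16q = 13  ⇒  q = 13/16.

p = 4/9, q = 13/16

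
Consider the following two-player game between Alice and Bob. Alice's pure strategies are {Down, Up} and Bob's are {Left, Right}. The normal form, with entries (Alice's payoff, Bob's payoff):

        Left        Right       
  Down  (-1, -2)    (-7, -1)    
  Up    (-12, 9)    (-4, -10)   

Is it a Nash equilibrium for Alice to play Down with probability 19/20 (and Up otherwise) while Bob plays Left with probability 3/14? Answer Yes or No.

Yes

Check Bob's indifference given Alice's mix p = 19/20:
  payoff from Left = -29/20; payoff from Right = -29/20 — equal.
Check Alice's indifference given Bob's mix q = 3/14:
  payoff from Down = -40/7; payoff from Up = -40/7 — equal.
Both players are indifferent, so neither can profitably deviate.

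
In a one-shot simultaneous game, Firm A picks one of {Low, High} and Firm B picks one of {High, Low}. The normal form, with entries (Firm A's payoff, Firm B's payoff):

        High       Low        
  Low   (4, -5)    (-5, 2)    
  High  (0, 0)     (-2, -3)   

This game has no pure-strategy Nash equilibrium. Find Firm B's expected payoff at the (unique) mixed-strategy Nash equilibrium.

Firm B's indifference between High and Low determines Firm A's mixing probability p:
  Firm B's payoff from High: p·(-5) + (1−p)·0 = -5p
  Firm B's payoff from Low: p·2 + (1−p)·(-3) = 5p - 3
  -5p = 5p - 3  ⇒  -10p = -3  ⇒  p = 3/10.
At equilibrium Firm B is indifferent across columns, so Firm B's payoff equals the payoff from High: (3/10)·(-5) + (7/10)·0 = -3/2.

-3/2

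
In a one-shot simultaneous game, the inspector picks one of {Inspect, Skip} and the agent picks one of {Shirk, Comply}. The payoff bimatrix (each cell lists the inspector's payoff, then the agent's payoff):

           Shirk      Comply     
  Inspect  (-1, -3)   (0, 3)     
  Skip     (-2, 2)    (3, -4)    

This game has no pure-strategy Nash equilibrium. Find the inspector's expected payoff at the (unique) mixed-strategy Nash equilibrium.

-3/4

The inspector's indifference between Inspect and Skip determines the agent's mixing probability q:
  the inspector's payoff from Inspect: q·(-1) + (1−q)·0 = -q
  the inspector's payoff from Skip: q·(-2) + (1−q)·3 = -5q + 3
  -q = -5q + 3  ⇒  4q = 3  ⇒  q = 3/4.
At equilibrium the inspector is indifferent across rows, so the inspector's payoff equals the payoff from Inspect: (3/4)·(-1) + (1/4)·0 = -3/4.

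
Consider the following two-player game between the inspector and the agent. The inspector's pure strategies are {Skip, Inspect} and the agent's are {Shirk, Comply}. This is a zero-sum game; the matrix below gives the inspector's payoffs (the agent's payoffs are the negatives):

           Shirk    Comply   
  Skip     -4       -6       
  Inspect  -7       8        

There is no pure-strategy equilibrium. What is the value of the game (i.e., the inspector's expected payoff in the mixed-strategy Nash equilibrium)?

For the inspector to be willing to mix, the inspector must be indifferent between Skip and Inspect, which pins down the agent's mix.
  the inspector's payoff to Skip: q·(-4) + (1−q)·(-6) = 2q - 6
  the inspector's payoff to Inspect: q·(-7) + (1−q)·8 = -15q + 8
  2q - 6 = -15q + 8  ⇒  17q = 14  ⇒  q = 14/17.
The value is the inspector's expected payoff against this mix (using Skip): (14/17)·(-4) + (3/17)·(-6) = -74/17.

v = -74/17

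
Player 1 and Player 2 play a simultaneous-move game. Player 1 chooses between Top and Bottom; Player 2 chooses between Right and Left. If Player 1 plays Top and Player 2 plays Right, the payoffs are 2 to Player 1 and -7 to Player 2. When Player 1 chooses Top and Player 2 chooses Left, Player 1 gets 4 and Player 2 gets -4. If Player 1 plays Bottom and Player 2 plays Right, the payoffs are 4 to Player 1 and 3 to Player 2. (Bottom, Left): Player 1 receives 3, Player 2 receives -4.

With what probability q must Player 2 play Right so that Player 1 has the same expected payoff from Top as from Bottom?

Player 1's indifference between Top and Bottom determines Player 2's mixing probability q:
  Player 1's payoff from Top: q·2 + (1−q)·4 = -2q + 4
  Player 1's payoff from Bottom: q·4 + (1−q)·3 = q + 3
  -2q + 4 = q + 3  ⇒  -3q = -1  ⇒  q = 1/3.

q = 1/3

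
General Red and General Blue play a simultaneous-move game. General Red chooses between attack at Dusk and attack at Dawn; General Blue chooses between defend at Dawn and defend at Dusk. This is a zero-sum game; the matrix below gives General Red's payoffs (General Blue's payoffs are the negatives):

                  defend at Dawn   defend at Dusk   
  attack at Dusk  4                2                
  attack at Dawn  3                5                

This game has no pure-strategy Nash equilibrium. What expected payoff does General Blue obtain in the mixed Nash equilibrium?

-7/2

General Red's mix must leave General Blue indifferent between defend at Dawn and defend at Dusk.
  General Blue's payoff from defend at Dawn: p·(-4) + (1−p)·(-3) = -p - 3
  General Blue's payoff from defend at Dusk: p·(-2) + (1−p)·(-5) = 3p - 5
  -p - 3 = 3p - 5  ⇒  -4p = -2  ⇒  p = 1/2.
At equilibrium General Blue is indifferent across columns, so General Blue's payoff equals the payoff from defend at Dawn: (1/2)·(-4) + (1/2)·(-3) = -7/2.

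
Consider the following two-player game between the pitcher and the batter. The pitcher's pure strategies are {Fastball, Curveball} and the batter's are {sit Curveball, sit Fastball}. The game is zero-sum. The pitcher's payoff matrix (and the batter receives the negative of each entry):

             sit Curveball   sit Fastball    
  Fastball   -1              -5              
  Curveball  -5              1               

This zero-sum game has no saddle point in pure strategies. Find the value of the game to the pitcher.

In a mixed equilibrium the pitcher is indifferent between Fastball and Curveball; this condition fixes q.
  the pitcher's payoff from Fastball: q·(-1) + (1−q)·(-5) = 4q - 5
  the pitcher's payoff from Curveball: q·(-5) + (1−q)·1 = -6q + 1
  4q - 5 = -6q + 1  ⇒  10q = 6  ⇒  q = 3/5.
The value is the pitcher's expected payoff against this mix (using Fastball): (3/5)·(-1) + (2/5)·(-5) = -13/5.

v = -13/5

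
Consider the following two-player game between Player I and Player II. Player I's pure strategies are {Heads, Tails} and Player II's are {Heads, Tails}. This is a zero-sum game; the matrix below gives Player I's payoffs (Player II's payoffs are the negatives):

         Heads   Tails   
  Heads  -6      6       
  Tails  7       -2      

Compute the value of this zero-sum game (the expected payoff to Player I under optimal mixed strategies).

v = 10/7

In a mixed equilibrium Player I is indifferent between Heads and Tails; this condition fixes q.
  Player I's payoff to Heads: q·(-6) + (1−q)·6 = -12q + 6
  Player I's payoff to Tails: q·7 + (1−q)·(-2) = 9q - 2
  -12q + 6 = 9q - 2  ⇒  -21q = -8  ⇒  q = 8/21.
The value is Player I's expected payoff against this mix (using Heads): (8/21)·(-6) + (13/21)·6 = 10/7.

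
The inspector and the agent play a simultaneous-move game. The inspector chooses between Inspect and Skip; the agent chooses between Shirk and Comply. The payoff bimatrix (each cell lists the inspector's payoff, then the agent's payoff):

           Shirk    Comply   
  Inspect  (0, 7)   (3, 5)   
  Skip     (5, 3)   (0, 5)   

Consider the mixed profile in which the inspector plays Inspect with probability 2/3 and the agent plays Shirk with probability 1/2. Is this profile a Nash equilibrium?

No

Given the inspector's mix p = 2/3, the agent's payoff from Shirk is 17/3 but from Comply is 5. The agent strictly prefers Shirk, so the agent would not mix.
So the proposed profile is not a Nash equilibrium.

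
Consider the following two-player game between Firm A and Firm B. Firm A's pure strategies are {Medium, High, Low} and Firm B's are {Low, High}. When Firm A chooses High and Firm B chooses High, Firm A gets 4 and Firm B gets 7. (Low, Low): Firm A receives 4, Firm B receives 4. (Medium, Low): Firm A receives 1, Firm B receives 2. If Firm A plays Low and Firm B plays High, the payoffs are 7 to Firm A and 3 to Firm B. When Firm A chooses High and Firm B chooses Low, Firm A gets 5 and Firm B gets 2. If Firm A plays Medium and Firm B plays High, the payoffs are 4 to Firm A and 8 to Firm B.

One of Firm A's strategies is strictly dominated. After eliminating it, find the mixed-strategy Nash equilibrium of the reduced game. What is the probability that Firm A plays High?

Firm A's strategy Medium is strictly dominated by Low: 4 > 1 and 7 > 4. Eliminate Medium.
In a mixed equilibrium Firm B is indifferent between Low and High; this condition fixes p.
  Firm B's expected payoff from Low: p·2 + (1−p)·4 = -2p + 4
  Firm B's expected payoff from High: p·7 + (1−p)·3 = 4p + 3
  -2p + 4 = 4p + 3  ⇒  -6p = -1  ⇒  p = 1/6.

p = 1/6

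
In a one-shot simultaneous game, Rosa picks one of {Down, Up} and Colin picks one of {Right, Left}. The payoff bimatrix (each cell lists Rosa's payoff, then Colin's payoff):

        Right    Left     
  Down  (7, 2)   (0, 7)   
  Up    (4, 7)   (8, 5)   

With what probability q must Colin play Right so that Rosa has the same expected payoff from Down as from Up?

Colin's mix must leave Rosa indifferent between Down and Up.
  Rosa's payoff to Down: q·7 + (1−q)·0 = 7q
  Rosa's payoff to Up: q·4 + (1−q)·8 = -4q + 8
  7q = -4q + 8  ⇒  11q = 8  ⇒  q = 8/11.

q = 8/11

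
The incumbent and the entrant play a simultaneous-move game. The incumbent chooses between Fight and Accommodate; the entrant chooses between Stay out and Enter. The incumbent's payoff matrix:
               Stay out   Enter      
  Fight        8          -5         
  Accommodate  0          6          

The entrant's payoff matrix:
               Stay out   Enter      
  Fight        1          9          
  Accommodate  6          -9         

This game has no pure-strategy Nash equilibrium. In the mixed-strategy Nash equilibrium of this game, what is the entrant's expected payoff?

63/23

For the entrant to be willing to mix, the entrant must be indifferent between Stay out and Enter, which pins down the incumbent's mix.
  the entrant's payoff to Stay out: p·1 + (1−p)·6 = -5p + 6
  the entrant's payoff to Enter: p·9 + (1−p)·(-9) = 18p - 9
  -5p + 6 = 18p - 9  ⇒  -23p = -15  ⇒  p = 15/23.
At equilibrium the entrant is indifferent across columns, so the entrant's payoff equals the payoff from Stay out: (15/23)·1 + (8/23)·6 = 63/23.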